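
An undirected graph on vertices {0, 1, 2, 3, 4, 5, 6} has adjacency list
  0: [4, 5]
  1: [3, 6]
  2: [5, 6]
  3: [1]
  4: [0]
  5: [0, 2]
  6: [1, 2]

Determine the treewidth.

A width-1 tree decomposition is:
Bags: B1 = {0, 4}  B2 = {0, 5}  B3 = {2, 5}  B4 = {2, 6}  B5 = {1, 6}  B6 = {1, 3}
Tree: B1–B2, B2–B3, B3–B4, B4–B5, B5–B6
Each bag holds 2 vertices, so the decomposition has width 1, which upper-bounds the treewidth. Any graph with an edge has treewidth ≥ 1, and G has the edge 4–0. The upper and lower bounds meet at 1, so that is the treewidth.

1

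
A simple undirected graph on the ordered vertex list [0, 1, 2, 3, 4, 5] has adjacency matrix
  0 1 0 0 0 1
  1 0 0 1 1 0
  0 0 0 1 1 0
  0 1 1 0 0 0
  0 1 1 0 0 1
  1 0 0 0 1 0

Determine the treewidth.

2

A width-2 tree decomposition is:
Bags: B1 = {2, 3, 4}  B2 = {1, 3, 4}  B3 = {1, 4, 5}  B4 = {0, 1, 5}
Tree: B1–B2, B2–B3, B3–B4
The largest bag has 3 vertices, giving width 2; this decomposition certifies tw(G) ≤ 2. The edges 2–3–1–4–2 form a cycle, so G is not a tree and its treewidth is at least 2. Combining the bounds, tw(G) = 2.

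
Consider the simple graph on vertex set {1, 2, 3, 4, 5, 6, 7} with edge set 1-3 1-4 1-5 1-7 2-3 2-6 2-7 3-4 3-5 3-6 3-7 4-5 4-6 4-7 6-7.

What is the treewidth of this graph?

A width-3 tree decomposition is:
Bags: B1 = {1, 3, 4, 5}  B2 = {1, 3, 4, 7}  B3 = {3, 4, 6, 7}  B4 = {2, 3, 6, 7}
Tree: B1–B2, B2–B3, B3–B4
The largest bag has 4 vertices, giving width 3; this decomposition certifies tw(G) ≤ 3. For the lower bound, the 4 vertices {2, 3, 6, 7} are pairwise adjacent, and any tree decomposition puts a clique entirely inside one bag — forcing width ≥ 3. Combining the bounds, tw(G) = 3.

3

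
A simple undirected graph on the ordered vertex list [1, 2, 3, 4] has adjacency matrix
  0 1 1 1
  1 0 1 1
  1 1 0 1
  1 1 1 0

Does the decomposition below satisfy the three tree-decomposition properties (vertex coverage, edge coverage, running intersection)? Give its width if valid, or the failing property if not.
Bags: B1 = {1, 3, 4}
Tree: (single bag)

A tree decomposition must satisfy three properties: every vertex lies in some bag; for every edge, both endpoints lie together in some bag; and for every vertex, the bags containing it form a connected subtree. Here vertex 2 appears in no bag, so the decomposition is invalid.

No — vertex 2 appears in no bag.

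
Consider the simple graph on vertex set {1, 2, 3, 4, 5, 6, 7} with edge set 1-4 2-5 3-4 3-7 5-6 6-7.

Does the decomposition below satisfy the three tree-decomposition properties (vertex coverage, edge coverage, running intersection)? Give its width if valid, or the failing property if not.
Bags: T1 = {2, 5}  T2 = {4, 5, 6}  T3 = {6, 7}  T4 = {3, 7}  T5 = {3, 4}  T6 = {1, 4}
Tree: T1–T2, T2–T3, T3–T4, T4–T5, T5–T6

A tree decomposition must satisfy three properties: every vertex lies in some bag; for every edge, both endpoints lie together in some bag; and for every vertex, the bags containing it form a connected subtree. Here bags containing vertex 4 are not connected in the tree, so the decomposition is invalid.

No — bags containing vertex 4 are not connected in the tree.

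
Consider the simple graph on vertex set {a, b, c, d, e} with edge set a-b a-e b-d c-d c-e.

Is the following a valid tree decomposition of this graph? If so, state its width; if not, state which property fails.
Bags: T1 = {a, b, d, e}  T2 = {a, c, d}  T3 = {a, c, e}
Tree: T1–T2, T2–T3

No — bags containing vertex e are not connected in the tree.

A tree decomposition must satisfy three properties: every vertex lies in some bag; for every edge, both endpoints lie together in some bag; and for every vertex, the bags containing it form a connected subtree. Here bags containing vertex e are not connected in the tree, so the decomposition is invalid.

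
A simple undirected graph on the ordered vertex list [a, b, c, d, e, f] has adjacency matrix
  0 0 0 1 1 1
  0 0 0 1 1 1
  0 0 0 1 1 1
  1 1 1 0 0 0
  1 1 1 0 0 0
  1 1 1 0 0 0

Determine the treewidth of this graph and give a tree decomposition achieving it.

Treewidth 3.
One such decomposition:
Bags: B1 = {c, d, e, f}  B2 = {b, d, e, f}  B3 = {a, d, e, f}
Tree: B1–B2, B2–B3

Every bag has size at most 4, so the width is 4 − 1 = 3 and tw(G) ≤ 3. For the lower bound: the 4 vertex sets {c,e}, {b,f}, {d}, {a} are disjoint, each induces a connected subgraph, and every pair is joined by at least one edge of G. Contracting each set to a single vertex therefore yields K_{4} as a minor, and since treewidth is minor-monotone, tw(G) ≥ tw(K_{4}) = 3. The upper and lower bounds meet at 3, so that is the treewidth.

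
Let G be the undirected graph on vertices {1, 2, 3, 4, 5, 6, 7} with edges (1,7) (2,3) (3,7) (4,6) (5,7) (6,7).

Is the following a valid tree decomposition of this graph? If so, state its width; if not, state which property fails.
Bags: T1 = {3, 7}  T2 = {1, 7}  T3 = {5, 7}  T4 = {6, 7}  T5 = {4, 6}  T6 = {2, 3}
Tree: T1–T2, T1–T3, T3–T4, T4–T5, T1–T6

Yes; width 1.

Vertex coverage: the bags together contain {1, 2, 3, 4, 5, 6, 7}, the full vertex set. Edge coverage: each edge of G has both endpoints in at least one bag. Running intersection: for every vertex, the bags containing it form a connected subtree. All three properties hold, so this is a valid tree decomposition of width max|bag| − 1 = 1, and hence tw(G) ≤ 1.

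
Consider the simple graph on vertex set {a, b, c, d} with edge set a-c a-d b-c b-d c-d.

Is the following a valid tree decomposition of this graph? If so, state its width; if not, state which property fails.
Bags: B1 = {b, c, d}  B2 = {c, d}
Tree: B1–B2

No — vertex a appears in no bag.

A tree decomposition must satisfy three properties: every vertex lies in some bag; for every edge, both endpoints lie together in some bag; and for every vertex, the bags containing it form a connected subtree. Here vertex a appears in no bag, so the decomposition is invalid.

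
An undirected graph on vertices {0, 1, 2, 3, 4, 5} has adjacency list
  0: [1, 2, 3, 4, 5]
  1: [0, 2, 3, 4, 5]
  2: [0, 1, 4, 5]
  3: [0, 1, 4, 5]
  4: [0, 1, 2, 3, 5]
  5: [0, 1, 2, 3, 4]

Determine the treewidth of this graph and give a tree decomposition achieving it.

Treewidth 4.
Bags: B1 = {0, 1, 3, 4, 5}  B2 = {0, 1, 2, 4, 5}
Tree: B1–B2

The largest bag has 5 vertices, giving width 4; this decomposition certifies tw(G) ≤ 4. On the other hand G contains the 5-clique {0, 1, 2, 4, 5}. A clique must lie in a single bag of any decomposition, so no decomposition can have width below 4. The upper and lower bounds meet at 4, so that is the treewidth.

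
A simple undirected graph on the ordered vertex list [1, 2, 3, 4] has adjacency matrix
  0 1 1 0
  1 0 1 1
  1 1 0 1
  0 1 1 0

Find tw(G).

A width-2 tree decomposition is:
Bags: B1 = {1, 2, 3}  B2 = {2, 3, 4}
Tree: B1–B2
Every bag has size at most 3, so the width is 3 − 1 = 2 and tw(G) ≤ 2. For the lower bound, the 3 vertices {1, 2, 3} are pairwise adjacent, and any tree decomposition puts a clique entirely inside one bag — forcing width ≥ 2. The upper and lower bounds meet at 2, so that is the treewidth.

2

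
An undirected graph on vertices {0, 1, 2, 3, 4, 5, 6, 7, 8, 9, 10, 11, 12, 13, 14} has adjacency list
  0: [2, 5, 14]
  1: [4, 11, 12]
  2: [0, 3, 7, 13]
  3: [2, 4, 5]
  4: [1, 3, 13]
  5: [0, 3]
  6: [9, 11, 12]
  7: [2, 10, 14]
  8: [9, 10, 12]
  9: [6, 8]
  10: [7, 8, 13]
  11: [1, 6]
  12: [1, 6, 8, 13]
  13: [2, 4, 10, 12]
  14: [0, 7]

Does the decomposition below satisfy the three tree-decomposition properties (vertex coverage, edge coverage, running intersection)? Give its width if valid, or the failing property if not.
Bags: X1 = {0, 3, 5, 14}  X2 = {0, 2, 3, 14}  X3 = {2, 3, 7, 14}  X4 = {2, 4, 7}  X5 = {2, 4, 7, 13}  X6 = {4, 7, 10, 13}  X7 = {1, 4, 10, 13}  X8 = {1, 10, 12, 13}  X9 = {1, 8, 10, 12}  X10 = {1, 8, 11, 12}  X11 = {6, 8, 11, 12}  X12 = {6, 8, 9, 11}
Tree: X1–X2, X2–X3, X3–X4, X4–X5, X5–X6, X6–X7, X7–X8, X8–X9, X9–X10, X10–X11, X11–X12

A tree decomposition must satisfy three properties: every vertex lies in some bag; for every edge, both endpoints lie together in some bag; and for every vertex, the bags containing it form a connected subtree. Here edge (3,4) lies in no bag, so the decomposition is invalid.

No — edge (3,4) lies in no bag.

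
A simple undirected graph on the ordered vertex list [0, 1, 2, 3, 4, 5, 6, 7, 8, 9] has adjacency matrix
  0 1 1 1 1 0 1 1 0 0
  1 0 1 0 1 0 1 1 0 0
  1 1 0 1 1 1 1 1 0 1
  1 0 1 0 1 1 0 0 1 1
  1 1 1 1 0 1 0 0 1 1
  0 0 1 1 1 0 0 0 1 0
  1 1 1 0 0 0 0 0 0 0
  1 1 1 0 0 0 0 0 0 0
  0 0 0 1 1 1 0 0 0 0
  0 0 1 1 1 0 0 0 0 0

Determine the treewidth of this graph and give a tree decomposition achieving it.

Every bag has size at most 4, so the width is 4 − 1 = 3 and tw(G) ≤ 3. Conversely, {3, 4, 5, 8} is a clique of size 4, and the vertices of any clique must share a bag in every tree decomposition; so some bag has ≥ 4 vertices and tw(G) ≥ 3. The upper and lower bounds meet at 3, so that is the treewidth.

Treewidth 3.
Bags: B1 = {2, 3, 4, 9}  B2 = {2, 3, 4, 5}  B3 = {3, 4, 5, 8}  B4 = {0, 2, 3, 4}  B5 = {0, 1, 2, 4}  B6 = {0, 1, 2, 6}  B7 = {0, 1, 2, 7}
Tree: B1–B2, B2–B3, B1–B4, B4–B5, B5–B6, B5–B7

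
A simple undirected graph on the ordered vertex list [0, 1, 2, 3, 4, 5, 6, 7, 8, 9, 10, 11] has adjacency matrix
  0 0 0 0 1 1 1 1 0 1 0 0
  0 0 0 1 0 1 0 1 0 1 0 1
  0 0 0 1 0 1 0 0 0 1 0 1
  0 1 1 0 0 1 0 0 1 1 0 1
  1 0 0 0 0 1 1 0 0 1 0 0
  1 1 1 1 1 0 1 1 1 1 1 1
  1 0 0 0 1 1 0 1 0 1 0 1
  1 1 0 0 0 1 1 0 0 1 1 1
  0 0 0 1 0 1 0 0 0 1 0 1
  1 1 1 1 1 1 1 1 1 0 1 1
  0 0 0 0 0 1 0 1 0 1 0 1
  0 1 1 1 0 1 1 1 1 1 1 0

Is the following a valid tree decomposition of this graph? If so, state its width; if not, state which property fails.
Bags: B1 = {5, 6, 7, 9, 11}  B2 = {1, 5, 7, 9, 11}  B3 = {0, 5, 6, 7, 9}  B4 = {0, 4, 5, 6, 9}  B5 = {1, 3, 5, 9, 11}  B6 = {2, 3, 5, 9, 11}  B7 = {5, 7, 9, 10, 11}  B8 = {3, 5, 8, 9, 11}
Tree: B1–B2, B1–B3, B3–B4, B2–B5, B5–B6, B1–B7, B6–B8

Checking the three conditions: (i) the bags cover all of {0, 1, 2, 3, 4, 5, 6, 7, 8, 9, 10, 11}; (ii) for each edge, some bag contains both endpoints; (iii) the bags containing any fixed vertex form a subtree. All hold, so the decomposition is valid with width 5 − 1 = 4.

Yes; width 4.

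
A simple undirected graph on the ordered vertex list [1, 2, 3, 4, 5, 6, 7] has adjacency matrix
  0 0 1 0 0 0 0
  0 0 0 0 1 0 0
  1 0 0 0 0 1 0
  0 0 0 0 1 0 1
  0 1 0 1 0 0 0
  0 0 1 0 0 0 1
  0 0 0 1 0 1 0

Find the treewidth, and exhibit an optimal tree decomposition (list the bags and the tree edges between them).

Treewidth 1.
One such decomposition:
Bags: B1 = {1, 3}  B2 = {3, 6}  B3 = {6, 7}  B4 = {4, 7}  B5 = {4, 5}  B6 = {2, 5}
Tree: B1–B2, B2–B3, B3–B4, B4–B5, B5–B6

The largest bag has 2 vertices, giving width 1; this decomposition certifies tw(G) ≤ 1. Any graph with an edge has treewidth ≥ 1, and G has the edge 1–3. Therefore the treewidth is 1.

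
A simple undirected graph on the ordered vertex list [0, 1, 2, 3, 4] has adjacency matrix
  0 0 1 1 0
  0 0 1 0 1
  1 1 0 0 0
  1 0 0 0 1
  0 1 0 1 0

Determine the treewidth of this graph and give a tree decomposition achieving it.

The largest bag has 3 vertices, giving width 2; this decomposition certifies tw(G) ≤ 2. For the lower bound, G contains the cycle 0–2–1–4–3–0, so G is not a forest; only forests have treewidth ≤ 1, hence tw(G) ≥ 2. Therefore the treewidth is 2.

Treewidth 2.
Bags: B1 = {0, 1, 2}  B2 = {0, 1, 4}  B3 = {0, 3, 4}
Tree: B1–B2, B2–B3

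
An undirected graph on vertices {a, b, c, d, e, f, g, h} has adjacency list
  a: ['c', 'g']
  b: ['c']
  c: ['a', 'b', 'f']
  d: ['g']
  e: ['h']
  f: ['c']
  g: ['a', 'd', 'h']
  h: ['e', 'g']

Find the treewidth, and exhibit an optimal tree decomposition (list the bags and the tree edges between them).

Treewidth 1.
One optimal decomposition is:
Bags: B1 = {a, g}  B2 = {a, c}  B3 = {d, g}  B4 = {g, h}  B5 = {e, h}  B6 = {b, c}  B7 = {c, f}
Tree: B1–B2, B1–B3, B3–B4, B4–B5, B2–B6, B6–B7

The largest bag has 2 vertices, giving width 1; this decomposition certifies tw(G) ≤ 1. G has an edge, so its treewidth is at least 1. Therefore the treewidth is 1.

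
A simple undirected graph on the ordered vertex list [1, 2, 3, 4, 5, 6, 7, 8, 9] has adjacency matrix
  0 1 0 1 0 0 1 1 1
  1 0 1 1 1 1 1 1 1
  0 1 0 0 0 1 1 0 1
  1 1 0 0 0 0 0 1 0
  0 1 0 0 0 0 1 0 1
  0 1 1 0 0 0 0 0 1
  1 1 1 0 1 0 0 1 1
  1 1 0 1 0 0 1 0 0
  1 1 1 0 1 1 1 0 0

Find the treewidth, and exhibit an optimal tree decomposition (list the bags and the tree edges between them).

Each bag holds 4 vertices, so the decomposition has width 3, which upper-bounds the treewidth. Conversely, {1, 2, 4, 8} is a clique of size 4, and the vertices of any clique must share a bag in every tree decomposition; so some bag has ≥ 4 vertices and tw(G) ≥ 3. Combining the bounds, tw(G) = 3.

Treewidth 3.
One such decomposition:
Bags: B1 = {2, 3, 7, 9}  B2 = {1, 2, 7, 9}  B3 = {1, 2, 7, 8}  B4 = {2, 5, 7, 9}  B5 = {1, 2, 4, 8}  B6 = {2, 3, 6, 9}
Tree: B1–B2, B2–B3, B1–B4, B3–B5, B1–B6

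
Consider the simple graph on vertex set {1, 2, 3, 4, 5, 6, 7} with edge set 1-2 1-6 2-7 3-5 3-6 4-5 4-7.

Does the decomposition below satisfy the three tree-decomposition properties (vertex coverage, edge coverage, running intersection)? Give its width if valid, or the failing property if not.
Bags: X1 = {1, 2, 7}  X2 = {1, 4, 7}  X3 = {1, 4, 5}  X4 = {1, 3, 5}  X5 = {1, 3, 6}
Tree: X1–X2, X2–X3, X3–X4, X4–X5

Yes; width 2.

Every vertex of G appears in some bag (union = {1, 2, 3, 4, 5, 6, 7}); every edge is covered by a bag; and for each vertex v the set of bags containing v is connected in the bag tree. The decomposition is therefore valid. The largest bag has 3 vertices, so the width is 2.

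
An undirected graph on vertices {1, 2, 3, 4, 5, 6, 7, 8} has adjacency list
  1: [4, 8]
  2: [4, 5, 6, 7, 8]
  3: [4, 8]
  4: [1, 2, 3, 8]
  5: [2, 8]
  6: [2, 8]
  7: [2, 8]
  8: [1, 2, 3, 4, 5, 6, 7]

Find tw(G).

A width-2 tree decomposition is:
Bags: B1 = {3, 4, 8}  B2 = {2, 4, 8}  B3 = {2, 6, 8}  B4 = {2, 5, 8}  B5 = {1, 4, 8}  B6 = {2, 7, 8}
Tree: B1–B2, B2–B3, B3–B4, B2–B5, B2–B6
Every bag has size at most 3, so the width is 3 − 1 = 2 and tw(G) ≤ 2. Conversely, {1, 4, 8} is a clique of size 3, and the vertices of any clique must share a bag in every tree decomposition; so some bag has ≥ 3 vertices and tw(G) ≥ 2. The upper and lower bounds meet at 2, so that is the treewidth.

2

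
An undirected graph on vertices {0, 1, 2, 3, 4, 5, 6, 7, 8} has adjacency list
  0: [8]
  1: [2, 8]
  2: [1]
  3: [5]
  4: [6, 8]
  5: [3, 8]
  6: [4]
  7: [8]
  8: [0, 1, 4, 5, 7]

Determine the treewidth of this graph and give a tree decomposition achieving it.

Each bag holds 2 vertices, so the decomposition has width 1, which upper-bounds the treewidth. Any graph with an edge has treewidth ≥ 1, and G has the edge 1–8. The upper and lower bounds meet at 1, so that is the treewidth.

Treewidth 1.
One optimal decomposition is:
Bags: B1 = {1, 8}  B2 = {0, 8}  B3 = {4, 8}  B4 = {5, 8}  B5 = {7, 8}  B6 = {1, 2}  B7 = {3, 5}  B8 = {4, 6}
Tree: B1–B2, B2–B3, B3–B4, B4–B5, B1–B6, B4–B7, B3–B8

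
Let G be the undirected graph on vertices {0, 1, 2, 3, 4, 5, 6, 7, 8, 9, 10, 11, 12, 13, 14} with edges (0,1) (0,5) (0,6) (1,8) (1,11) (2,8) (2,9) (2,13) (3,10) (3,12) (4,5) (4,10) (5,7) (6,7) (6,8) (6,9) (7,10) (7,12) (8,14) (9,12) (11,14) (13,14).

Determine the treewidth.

A width-3 tree decomposition is:
Bags: B1 = {3, 4, 5, 10}  B2 = {3, 5, 7, 10}  B3 = {3, 5, 7, 12}  B4 = {0, 5, 7, 12}  B5 = {0, 6, 7, 12}  B6 = {0, 6, 9, 12}  B7 = {0, 1, 6, 9}  B8 = {1, 6, 8, 9}  B9 = {1, 2, 8, 9}  B10 = {1, 2, 8, 11}  B11 = {2, 8, 11, 14}  B12 = {2, 11, 13, 14}
Tree: B1–B2, B2–B3, B3–B4, B4–B5, B5–B6, B6–B7, B7–B8, B8–B9, B9–B10, B10–B11, B11–B12
Every bag has size at most 4, so the width is 4 − 1 = 3 and tw(G) ≤ 3. For the lower bound: the 4 vertex sets {3,4,10}, {5}, {7}, {0,6,9,12} are disjoint, each induces a connected subgraph, and every pair is joined by at least one edge of G. Contracting each set to a single vertex therefore yields K_{4} as a minor, and since treewidth is minor-monotone, tw(G) ≥ tw(K_{4}) = 3. Combining the bounds, tw(G) = 3.

3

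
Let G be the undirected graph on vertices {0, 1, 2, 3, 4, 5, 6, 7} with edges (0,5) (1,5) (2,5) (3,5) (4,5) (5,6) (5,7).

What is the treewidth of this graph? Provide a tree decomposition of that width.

Treewidth 1.
Bags: B1 = {4, 5}  B2 = {1, 5}  B3 = {0, 5}  B4 = {5, 6}  B5 = {3, 5}  B6 = {2, 5}  B7 = {5, 7}
Tree: B1–B2, B1–B3, B1–B4, B2–B5, B1–B6, B2–B7

Each bag holds 2 vertices, so the decomposition has width 1, which upper-bounds the treewidth. G has an edge, so its treewidth is at least 1. Therefore the treewidth is 1.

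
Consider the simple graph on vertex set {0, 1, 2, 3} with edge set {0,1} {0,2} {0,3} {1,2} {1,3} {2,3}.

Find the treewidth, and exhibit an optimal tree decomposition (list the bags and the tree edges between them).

Treewidth 3.
Bags: B1 = {0, 1, 2, 3}
Tree: (single bag)

With just one bag of size 4, the width is 4 − 1 = 3, so tw(G) ≤ 3. On the other hand G contains the 4-clique {0, 1, 2, 3}. A clique must lie in a single bag of any decomposition, so no decomposition can have width below 3. Combining the bounds, tw(G) = 3.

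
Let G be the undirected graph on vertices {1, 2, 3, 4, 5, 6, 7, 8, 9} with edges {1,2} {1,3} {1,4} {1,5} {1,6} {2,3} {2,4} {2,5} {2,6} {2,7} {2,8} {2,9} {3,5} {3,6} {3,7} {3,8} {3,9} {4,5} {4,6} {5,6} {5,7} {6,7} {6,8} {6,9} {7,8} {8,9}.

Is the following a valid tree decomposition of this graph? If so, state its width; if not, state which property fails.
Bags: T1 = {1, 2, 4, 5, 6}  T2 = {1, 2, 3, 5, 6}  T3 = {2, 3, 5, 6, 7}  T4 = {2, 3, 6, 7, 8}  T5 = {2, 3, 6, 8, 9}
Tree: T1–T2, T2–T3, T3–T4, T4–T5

Yes; width 4.

Vertex coverage: the bags together contain {1, 2, 3, 4, 5, 6, 7, 8, 9}, the full vertex set. Edge coverage: each edge of G has both endpoints in at least one bag. Running intersection: for every vertex, the bags containing it form a connected subtree. All three properties hold, so this is a valid tree decomposition of width max|bag| − 1 = 4, and hence tw(G) ≤ 4.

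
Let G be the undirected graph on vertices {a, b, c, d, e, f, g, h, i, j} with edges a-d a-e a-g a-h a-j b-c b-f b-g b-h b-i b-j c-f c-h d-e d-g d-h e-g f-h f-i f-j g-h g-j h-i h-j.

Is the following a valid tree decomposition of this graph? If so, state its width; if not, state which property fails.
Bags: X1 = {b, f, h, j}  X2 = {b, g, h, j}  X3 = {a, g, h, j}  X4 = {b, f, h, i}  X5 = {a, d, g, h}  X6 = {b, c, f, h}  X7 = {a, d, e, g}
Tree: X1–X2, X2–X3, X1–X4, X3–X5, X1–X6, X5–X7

Vertex coverage: the bags together contain {a, b, c, d, e, f, g, h, i, j}, the full vertex set. Edge coverage: each edge of G has both endpoints in at least one bag. Running intersection: for every vertex, the bags containing it form a connected subtree. All three properties hold, so this is a valid tree decomposition of width max|bag| − 1 = 3, and hence tw(G) ≤ 3.

Yes; width 3.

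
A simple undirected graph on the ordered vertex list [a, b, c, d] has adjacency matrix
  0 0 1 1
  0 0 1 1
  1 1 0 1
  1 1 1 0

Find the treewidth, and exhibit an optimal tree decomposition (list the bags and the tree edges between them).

Each bag holds 3 vertices, so the decomposition has width 2, which upper-bounds the treewidth. Conversely, {a, c, d} is a clique of size 3, and the vertices of any clique must share a bag in every tree decomposition; so some bag has ≥ 3 vertices and tw(G) ≥ 2. Combining the bounds, tw(G) = 2.

Treewidth 2.
One such decomposition:
Bags: B1 = {b, c, d}  B2 = {a, c, d}
Tree: B1–B2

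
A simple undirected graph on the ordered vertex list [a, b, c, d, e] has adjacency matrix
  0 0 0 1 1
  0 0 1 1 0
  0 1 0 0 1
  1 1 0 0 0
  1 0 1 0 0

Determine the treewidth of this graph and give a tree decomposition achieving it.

Treewidth 2.
One optimal decomposition is:
Bags: B1 = {b, c, d}  B2 = {c, d, e}  B3 = {a, d, e}
Tree: B1–B2, B2–B3

The largest bag has 3 vertices, giving width 2; this decomposition certifies tw(G) ≤ 2. For the lower bound, G contains the cycle d–b–c–e–a–d, so G is not a forest; only forests have treewidth ≤ 1, hence tw(G) ≥ 2. The upper and lower bounds meet at 2, so that is the treewidth.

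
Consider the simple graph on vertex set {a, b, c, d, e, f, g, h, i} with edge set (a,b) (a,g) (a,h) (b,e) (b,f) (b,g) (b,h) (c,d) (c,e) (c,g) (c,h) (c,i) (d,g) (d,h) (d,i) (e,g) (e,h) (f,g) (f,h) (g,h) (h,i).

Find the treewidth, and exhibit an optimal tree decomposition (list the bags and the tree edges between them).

Treewidth 3.
One such decomposition:
Bags: B1 = {b, e, g, h}  B2 = {a, b, g, h}  B3 = {c, e, g, h}  B4 = {c, d, g, h}  B5 = {c, d, h, i}  B6 = {b, f, g, h}
Tree: B1–B2, B1–B3, B3–B4, B4–B5, B1–B6

Every bag has size at most 4, so the width is 4 − 1 = 3 and tw(G) ≤ 3. Conversely, {c, d, g, h} is a clique of size 4, and the vertices of any clique must share a bag in every tree decomposition; so some bag has ≥ 4 vertices and tw(G) ≥ 3. Hence tw(G) = 3 exactly.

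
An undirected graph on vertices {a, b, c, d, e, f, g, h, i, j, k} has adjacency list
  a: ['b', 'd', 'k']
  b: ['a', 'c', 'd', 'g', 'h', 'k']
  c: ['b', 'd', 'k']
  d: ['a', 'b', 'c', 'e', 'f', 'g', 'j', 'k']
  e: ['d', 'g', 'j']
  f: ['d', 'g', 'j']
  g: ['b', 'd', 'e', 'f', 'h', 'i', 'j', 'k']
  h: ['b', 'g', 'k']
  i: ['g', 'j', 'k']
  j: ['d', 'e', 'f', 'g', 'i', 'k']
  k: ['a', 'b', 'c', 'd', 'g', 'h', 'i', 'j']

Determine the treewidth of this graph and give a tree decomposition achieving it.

The largest bag has 4 vertices, giving width 3; this decomposition certifies tw(G) ≤ 3. For the lower bound, the 4 vertices {d, e, g, j} are pairwise adjacent, and any tree decomposition puts a clique entirely inside one bag — forcing width ≥ 3. Combining the bounds, tw(G) = 3.

Treewidth 3.
Bags: B1 = {b, d, g, k}  B2 = {d, g, j, k}  B3 = {b, c, d, k}  B4 = {g, i, j, k}  B5 = {d, f, g, j}  B6 = {a, b, d, k}  B7 = {d, e, g, j}  B8 = {b, g, h, k}
Tree: B1–B2, B1–B3, B2–B4, B2–B5, B1–B6, B2–B7, B1–B8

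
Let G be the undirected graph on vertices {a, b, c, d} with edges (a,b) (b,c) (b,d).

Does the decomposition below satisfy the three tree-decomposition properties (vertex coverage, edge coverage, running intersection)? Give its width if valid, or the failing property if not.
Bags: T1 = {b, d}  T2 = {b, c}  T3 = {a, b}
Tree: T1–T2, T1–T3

Vertex coverage: the bags together contain {a, b, c, d}, the full vertex set. Edge coverage: each edge of G has both endpoints in at least one bag. Running intersection: for every vertex, the bags containing it form a connected subtree. All three properties hold, so this is a valid tree decomposition of width max|bag| − 1 = 1, and hence tw(G) ≤ 1.

Yes; width 1.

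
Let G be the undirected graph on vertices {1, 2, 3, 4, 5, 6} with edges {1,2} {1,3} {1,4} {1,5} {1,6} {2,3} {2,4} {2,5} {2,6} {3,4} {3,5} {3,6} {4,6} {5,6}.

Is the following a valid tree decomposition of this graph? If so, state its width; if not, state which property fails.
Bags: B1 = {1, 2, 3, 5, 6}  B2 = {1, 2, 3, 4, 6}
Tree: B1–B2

Checking the three conditions: (i) the bags cover all of {1, 2, 3, 4, 5, 6}; (ii) for each edge, some bag contains both endpoints; (iii) the bags containing any fixed vertex form a subtree. All hold, so the decomposition is valid with width 5 − 1 = 4.

Yes; width 4.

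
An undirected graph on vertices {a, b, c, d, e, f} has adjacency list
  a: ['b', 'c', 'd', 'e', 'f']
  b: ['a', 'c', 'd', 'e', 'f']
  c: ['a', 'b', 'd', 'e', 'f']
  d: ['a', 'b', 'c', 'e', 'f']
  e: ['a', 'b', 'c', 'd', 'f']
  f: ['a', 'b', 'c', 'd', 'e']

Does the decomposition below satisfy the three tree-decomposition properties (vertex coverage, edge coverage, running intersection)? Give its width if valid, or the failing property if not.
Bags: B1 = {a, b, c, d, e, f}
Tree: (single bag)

Checking the three conditions: (i) the bags cover all of {a, b, c, d, e, f}; (ii) for each edge, some bag contains both endpoints; (iii) the bags containing any fixed vertex form a subtree. All hold, so the decomposition is valid with width 6 − 1 = 5.

Yes; width 5.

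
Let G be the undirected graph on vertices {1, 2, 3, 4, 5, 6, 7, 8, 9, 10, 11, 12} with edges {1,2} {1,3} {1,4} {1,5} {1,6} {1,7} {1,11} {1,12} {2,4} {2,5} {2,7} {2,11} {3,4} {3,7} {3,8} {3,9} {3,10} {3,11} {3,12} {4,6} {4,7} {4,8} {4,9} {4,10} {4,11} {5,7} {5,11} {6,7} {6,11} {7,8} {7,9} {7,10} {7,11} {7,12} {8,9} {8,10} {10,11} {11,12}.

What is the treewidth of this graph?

A width-4 tree decomposition is:
Bags: B1 = {1, 3, 4, 7, 11}  B2 = {3, 4, 7, 10, 11}  B3 = {1, 2, 4, 7, 11}  B4 = {1, 4, 6, 7, 11}  B5 = {1, 2, 5, 7, 11}  B6 = {3, 4, 7, 8, 10}  B7 = {1, 3, 7, 11, 12}  B8 = {3, 4, 7, 8, 9}
Tree: B1–B2, B1–B3, B3–B4, B3–B5, B2–B6, B1–B7, B6–B8
The largest bag has 5 vertices, giving width 4; this decomposition certifies tw(G) ≤ 4. Conversely, {1, 3, 7, 11, 12} is a clique of size 5, and the vertices of any clique must share a bag in every tree decomposition; so some bag has ≥ 5 vertices and tw(G) ≥ 4. Combining the bounds, tw(G) = 4.

4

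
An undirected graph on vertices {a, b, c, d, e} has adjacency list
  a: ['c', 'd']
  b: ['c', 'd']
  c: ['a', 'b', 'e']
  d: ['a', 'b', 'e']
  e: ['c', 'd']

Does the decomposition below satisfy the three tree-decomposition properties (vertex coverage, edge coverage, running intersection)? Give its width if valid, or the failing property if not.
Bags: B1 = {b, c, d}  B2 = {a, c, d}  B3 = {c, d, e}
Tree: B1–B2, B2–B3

Yes; width 2.

Checking the three conditions: (i) the bags cover all of {a, b, c, d, e}; (ii) for each edge, some bag contains both endpoints; (iii) the bags containing any fixed vertex form a subtree. All hold, so the decomposition is valid with width 3 − 1 = 2.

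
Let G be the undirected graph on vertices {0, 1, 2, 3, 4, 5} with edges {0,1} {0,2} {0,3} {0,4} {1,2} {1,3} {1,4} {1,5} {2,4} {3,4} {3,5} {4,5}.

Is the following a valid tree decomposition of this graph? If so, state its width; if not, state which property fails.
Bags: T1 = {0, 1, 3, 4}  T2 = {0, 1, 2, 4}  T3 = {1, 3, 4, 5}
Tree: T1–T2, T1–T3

Yes; width 3.

Every vertex of G appears in some bag (union = {0, 1, 2, 3, 4, 5}); every edge is covered by a bag; and for each vertex v the set of bags containing v is connected in the bag tree. The decomposition is therefore valid. The largest bag has 4 vertices, so the width is 3.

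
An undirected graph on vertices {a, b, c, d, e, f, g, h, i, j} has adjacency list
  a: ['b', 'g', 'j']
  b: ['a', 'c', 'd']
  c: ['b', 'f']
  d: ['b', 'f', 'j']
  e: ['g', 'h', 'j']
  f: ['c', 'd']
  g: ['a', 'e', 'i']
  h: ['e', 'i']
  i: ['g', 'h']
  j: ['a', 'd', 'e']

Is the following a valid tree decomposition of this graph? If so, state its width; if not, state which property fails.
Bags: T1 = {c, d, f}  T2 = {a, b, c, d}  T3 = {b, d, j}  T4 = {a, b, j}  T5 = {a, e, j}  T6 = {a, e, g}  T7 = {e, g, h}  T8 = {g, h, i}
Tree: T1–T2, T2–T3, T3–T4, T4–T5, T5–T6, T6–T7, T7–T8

A tree decomposition must satisfy three properties: every vertex lies in some bag; for every edge, both endpoints lie together in some bag; and for every vertex, the bags containing it form a connected subtree. Here bags containing vertex a are not connected in the tree, so the decomposition is invalid.

No — bags containing vertex a are not connected in the tree.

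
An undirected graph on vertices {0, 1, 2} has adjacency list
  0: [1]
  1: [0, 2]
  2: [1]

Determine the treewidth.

A width-1 tree decomposition is:
Bags: B1 = {0, 1}  B2 = {1, 2}
Tree: B1–B2
Every bag has size at most 2, so the width is 2 − 1 = 1 and tw(G) ≤ 1. G has an edge, so its treewidth is at least 1. Hence tw(G) = 1 exactly.

1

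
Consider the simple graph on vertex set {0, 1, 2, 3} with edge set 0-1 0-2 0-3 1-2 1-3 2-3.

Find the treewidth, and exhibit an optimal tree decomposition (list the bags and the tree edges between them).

With just one bag of size 4, the width is 4 − 1 = 3, so tw(G) ≤ 3. For the lower bound, the 4 vertices {0, 1, 2, 3} are pairwise adjacent, and any tree decomposition puts a clique entirely inside one bag — forcing width ≥ 3. The upper and lower bounds meet at 3, so that is the treewidth.

Treewidth 3.
One optimal decomposition is:
Bags: B1 = {0, 1, 2, 3}
Tree: (single bag)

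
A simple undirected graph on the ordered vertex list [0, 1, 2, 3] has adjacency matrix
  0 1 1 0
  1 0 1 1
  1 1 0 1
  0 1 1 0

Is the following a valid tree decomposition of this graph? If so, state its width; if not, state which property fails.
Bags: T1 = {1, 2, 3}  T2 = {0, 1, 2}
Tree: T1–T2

Every vertex of G appears in some bag (union = {0, 1, 2, 3}); every edge is covered by a bag; and for each vertex v the set of bags containing v is connected in the bag tree. The decomposition is therefore valid. The largest bag has 3 vertices, so the width is 2.

Yes; width 2.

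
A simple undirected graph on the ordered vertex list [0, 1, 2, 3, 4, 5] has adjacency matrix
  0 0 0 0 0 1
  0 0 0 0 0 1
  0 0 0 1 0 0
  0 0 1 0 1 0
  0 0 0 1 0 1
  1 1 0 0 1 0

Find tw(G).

A width-1 tree decomposition is:
Bags: B1 = {1, 5}  B2 = {4, 5}  B3 = {0, 5}  B4 = {3, 4}  B5 = {2, 3}
Tree: B1–B2, B2–B3, B2–B4, B4–B5
Every bag has size at most 2, so the width is 2 − 1 = 1 and tw(G) ≤ 1. Any graph with an edge has treewidth ≥ 1, and G has the edge 5–1. Therefore the treewidth is 1.

1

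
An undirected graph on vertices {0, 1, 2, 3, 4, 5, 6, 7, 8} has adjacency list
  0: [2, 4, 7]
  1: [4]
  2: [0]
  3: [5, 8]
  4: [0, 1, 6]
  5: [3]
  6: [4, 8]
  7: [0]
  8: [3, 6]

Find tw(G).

A width-1 tree decomposition is:
Bags: B1 = {0, 7}  B2 = {0, 4}  B3 = {1, 4}  B4 = {4, 6}  B5 = {6, 8}  B6 = {3, 8}  B7 = {3, 5}  B8 = {0, 2}
Tree: B1–B2, B2–B3, B2–B4, B4–B5, B5–B6, B6–B7, B2–B8
Every bag has size at most 2, so the width is 2 − 1 = 1 and tw(G) ≤ 1. G has an edge, so its treewidth is at least 1. The upper and lower bounds meet at 1, so that is the treewidth.

1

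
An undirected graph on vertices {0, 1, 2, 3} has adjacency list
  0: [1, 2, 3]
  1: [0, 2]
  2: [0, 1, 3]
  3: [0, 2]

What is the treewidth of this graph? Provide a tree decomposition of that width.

Each bag holds 3 vertices, so the decomposition has width 2, which upper-bounds the treewidth. Conversely, {0, 1, 2} is a clique of size 3, and the vertices of any clique must share a bag in every tree decomposition; so some bag has ≥ 3 vertices and tw(G) ≥ 2. The upper and lower bounds meet at 2, so that is the treewidth.

Treewidth 2.
One optimal decomposition is:
Bags: B1 = {0, 2, 3}  B2 = {0, 1, 2}
Tree: B1–B2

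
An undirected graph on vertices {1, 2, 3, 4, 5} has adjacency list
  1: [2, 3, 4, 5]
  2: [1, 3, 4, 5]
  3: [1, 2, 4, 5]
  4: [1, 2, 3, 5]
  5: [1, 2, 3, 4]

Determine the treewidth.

A width-4 tree decomposition is:
Bags: B1 = {1, 2, 3, 4, 5}
Tree: (single bag)
With just one bag of size 5, the width is 5 − 1 = 4, so tw(G) ≤ 4. Conversely, {1, 2, 3, 4, 5} is a clique of size 5, and the vertices of any clique must share a bag in every tree decomposition; so some bag has ≥ 5 vertices and tw(G) ≥ 4. The upper and lower bounds meet at 4, so that is the treewidth.

4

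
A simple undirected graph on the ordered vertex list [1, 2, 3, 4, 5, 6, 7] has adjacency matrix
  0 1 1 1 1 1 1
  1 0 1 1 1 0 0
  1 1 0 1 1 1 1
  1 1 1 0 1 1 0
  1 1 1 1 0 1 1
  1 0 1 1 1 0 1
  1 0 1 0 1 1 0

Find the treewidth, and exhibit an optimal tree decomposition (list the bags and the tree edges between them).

Treewidth 4.
One optimal decomposition is:
Bags: B1 = {1, 3, 4, 5, 6}  B2 = {1, 3, 5, 6, 7}  B3 = {1, 2, 3, 4, 5}
Tree: B1–B2, B1–B3

The largest bag has 5 vertices, giving width 4; this decomposition certifies tw(G) ≤ 4. On the other hand G contains the 5-clique {1, 2, 3, 4, 5}. A clique must lie in a single bag of any decomposition, so no decomposition can have width below 4. Therefore the treewidth is 4.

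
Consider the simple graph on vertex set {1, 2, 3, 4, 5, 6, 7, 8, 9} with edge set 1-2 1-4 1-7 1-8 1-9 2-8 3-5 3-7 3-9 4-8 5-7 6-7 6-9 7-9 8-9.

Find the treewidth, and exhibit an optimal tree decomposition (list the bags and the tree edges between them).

Each bag holds 3 vertices, so the decomposition has width 2, which upper-bounds the treewidth. Conversely, {1, 8, 9} is a clique of size 3, and the vertices of any clique must share a bag in every tree decomposition; so some bag has ≥ 3 vertices and tw(G) ≥ 2. Hence tw(G) = 2 exactly.

Treewidth 2.
One such decomposition:
Bags: B1 = {1, 7, 9}  B2 = {1, 8, 9}  B3 = {1, 4, 8}  B4 = {1, 2, 8}  B5 = {3, 7, 9}  B6 = {3, 5, 7}  B7 = {6, 7, 9}
Tree: B1–B2, B2–B3, B2–B4, B1–B5, B5–B6, B1–B7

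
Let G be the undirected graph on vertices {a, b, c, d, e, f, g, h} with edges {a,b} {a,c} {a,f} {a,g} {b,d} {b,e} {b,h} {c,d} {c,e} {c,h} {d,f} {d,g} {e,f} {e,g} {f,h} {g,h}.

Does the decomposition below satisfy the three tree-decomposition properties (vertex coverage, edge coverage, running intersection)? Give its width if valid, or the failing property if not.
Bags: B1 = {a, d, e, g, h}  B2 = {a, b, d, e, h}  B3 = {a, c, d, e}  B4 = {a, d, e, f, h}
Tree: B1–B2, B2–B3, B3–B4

A tree decomposition must satisfy three properties: every vertex lies in some bag; for every edge, both endpoints lie together in some bag; and for every vertex, the bags containing it form a connected subtree. Here edge (h,c) lies in no bag, so the decomposition is invalid.

No — edge (h,c) lies in no bag.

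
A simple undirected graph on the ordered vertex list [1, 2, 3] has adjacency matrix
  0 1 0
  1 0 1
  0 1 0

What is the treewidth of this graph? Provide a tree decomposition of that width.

Treewidth 1.
One optimal decomposition is:
Bags: B1 = {1, 2}  B2 = {2, 3}
Tree: B1–B2

Each bag holds 2 vertices, so the decomposition has width 1, which upper-bounds the treewidth. Any graph with an edge has treewidth ≥ 1, and G has the edge 1–2. The upper and lower bounds meet at 1, so that is the treewidth.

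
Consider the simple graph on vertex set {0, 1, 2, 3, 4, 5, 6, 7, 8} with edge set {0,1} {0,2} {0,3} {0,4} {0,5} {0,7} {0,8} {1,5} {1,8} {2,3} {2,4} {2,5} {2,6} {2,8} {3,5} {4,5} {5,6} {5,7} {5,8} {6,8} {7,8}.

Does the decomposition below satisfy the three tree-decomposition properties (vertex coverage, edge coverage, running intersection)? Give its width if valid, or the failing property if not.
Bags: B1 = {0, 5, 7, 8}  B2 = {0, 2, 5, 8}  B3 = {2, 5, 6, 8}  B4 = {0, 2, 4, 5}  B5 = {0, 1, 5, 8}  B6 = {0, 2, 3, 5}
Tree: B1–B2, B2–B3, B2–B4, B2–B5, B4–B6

Checking the three conditions: (i) the bags cover all of {0, 1, 2, 3, 4, 5, 6, 7, 8}; (ii) for each edge, some bag contains both endpoints; (iii) the bags containing any fixed vertex form a subtree. All hold, so the decomposition is valid with width 4 − 1 = 3.

Yes; width 3.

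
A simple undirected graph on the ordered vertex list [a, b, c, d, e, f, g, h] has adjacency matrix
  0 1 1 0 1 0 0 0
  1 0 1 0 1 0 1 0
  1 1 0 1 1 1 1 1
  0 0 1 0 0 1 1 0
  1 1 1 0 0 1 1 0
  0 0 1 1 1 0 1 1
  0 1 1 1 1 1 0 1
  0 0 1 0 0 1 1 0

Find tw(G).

A width-3 tree decomposition is:
Bags: B1 = {b, c, e, g}  B2 = {a, b, c, e}  B3 = {c, e, f, g}  B4 = {c, d, f, g}  B5 = {c, f, g, h}
Tree: B1–B2, B1–B3, B3–B4, B4–B5
The largest bag has 4 vertices, giving width 3; this decomposition certifies tw(G) ≤ 3. On the other hand G contains the 4-clique {c, d, f, g}. A clique must lie in a single bag of any decomposition, so no decomposition can have width below 3. The upper and lower bounds meet at 3, so that is the treewidth.

3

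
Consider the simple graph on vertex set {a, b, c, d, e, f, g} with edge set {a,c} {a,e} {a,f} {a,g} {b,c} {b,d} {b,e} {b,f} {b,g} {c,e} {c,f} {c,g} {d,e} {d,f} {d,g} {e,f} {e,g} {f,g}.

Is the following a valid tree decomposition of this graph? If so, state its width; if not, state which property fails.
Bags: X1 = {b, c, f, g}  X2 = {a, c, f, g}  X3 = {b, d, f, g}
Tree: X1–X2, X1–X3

A tree decomposition must satisfy three properties: every vertex lies in some bag; for every edge, both endpoints lie together in some bag; and for every vertex, the bags containing it form a connected subtree. Here vertex e appears in no bag, so the decomposition is invalid.

No — vertex e appears in no bag.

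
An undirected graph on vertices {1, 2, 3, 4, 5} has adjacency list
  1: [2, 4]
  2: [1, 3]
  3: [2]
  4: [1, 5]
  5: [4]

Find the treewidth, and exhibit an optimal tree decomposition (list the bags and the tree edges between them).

Each bag holds 2 vertices, so the decomposition has width 1, which upper-bounds the treewidth. Any graph with an edge has treewidth ≥ 1, and G has the edge 5–4. Therefore the treewidth is 1.

Treewidth 1.
One such decomposition:
Bags: B1 = {4, 5}  B2 = {1, 4}  B3 = {1, 2}  B4 = {2, 3}
Tree: B1–B2, B2–B3, B3–B4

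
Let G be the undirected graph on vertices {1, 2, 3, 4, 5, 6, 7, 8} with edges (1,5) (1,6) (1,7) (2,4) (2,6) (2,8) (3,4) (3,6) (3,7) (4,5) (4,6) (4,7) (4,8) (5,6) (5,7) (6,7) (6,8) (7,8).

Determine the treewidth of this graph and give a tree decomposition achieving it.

Every bag has size at most 4, so the width is 4 − 1 = 3 and tw(G) ≤ 3. For the lower bound, the 4 vertices {1, 5, 6, 7} are pairwise adjacent, and any tree decomposition puts a clique entirely inside one bag — forcing width ≥ 3. Therefore the treewidth is 3.

Treewidth 3.
Bags: B1 = {4, 5, 6, 7}  B2 = {1, 5, 6, 7}  B3 = {3, 4, 6, 7}  B4 = {4, 6, 7, 8}  B5 = {2, 4, 6, 8}
Tree: B1–B2, B1–B3, B1–B4, B4–B5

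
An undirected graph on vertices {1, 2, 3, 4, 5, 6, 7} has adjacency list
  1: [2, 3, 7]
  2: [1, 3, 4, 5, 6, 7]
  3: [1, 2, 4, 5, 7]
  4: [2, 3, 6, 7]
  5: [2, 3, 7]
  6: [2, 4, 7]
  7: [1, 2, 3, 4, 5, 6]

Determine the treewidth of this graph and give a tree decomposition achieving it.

The largest bag has 4 vertices, giving width 3; this decomposition certifies tw(G) ≤ 3. Conversely, {1, 2, 3, 7} is a clique of size 4, and the vertices of any clique must share a bag in every tree decomposition; so some bag has ≥ 4 vertices and tw(G) ≥ 3. Combining the bounds, tw(G) = 3.

Treewidth 3.
Bags: B1 = {2, 3, 4, 7}  B2 = {2, 3, 5, 7}  B3 = {2, 4, 6, 7}  B4 = {1, 2, 3, 7}
Tree: B1–B2, B1–B3, B1–B4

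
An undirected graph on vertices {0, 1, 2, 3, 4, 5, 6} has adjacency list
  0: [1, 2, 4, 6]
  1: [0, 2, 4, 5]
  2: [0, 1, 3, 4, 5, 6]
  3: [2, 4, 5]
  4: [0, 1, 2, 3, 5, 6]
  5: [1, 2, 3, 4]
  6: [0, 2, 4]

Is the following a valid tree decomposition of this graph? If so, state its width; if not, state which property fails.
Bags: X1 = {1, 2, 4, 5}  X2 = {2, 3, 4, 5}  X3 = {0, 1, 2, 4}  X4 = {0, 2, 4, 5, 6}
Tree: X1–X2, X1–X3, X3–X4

No — bags containing vertex 5 are not connected in the tree.

A tree decomposition must satisfy three properties: every vertex lies in some bag; for every edge, both endpoints lie together in some bag; and for every vertex, the bags containing it form a connected subtree. Here bags containing vertex 5 are not connected in the tree, so the decomposition is invalid.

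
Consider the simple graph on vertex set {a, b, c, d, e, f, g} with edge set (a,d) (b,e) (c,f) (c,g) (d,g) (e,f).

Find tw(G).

A width-1 tree decomposition is:
Bags: B1 = {a, d}  B2 = {d, g}  B3 = {c, g}  B4 = {c, f}  B5 = {e, f}  B6 = {b, e}
Tree: B1–B2, B2–B3, B3–B4, B4–B5, B5–B6
Every bag has size at most 2, so the width is 2 − 1 = 1 and tw(G) ≤ 1. Since G has at least one edge (e.g. a–d), it is not an edgeless graph, so tw(G) ≥ 1. Hence tw(G) = 1 exactly.

1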